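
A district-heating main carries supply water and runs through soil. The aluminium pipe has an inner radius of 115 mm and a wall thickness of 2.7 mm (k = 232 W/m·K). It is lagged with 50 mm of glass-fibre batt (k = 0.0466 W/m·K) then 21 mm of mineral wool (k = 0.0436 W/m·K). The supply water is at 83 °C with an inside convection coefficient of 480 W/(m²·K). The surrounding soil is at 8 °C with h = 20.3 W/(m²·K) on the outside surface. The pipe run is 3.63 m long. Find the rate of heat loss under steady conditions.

Radial resistances (cylindrical: R_cond = ln(r_o/r_i)/(2πkL), R_conv = 1/(h·2πrL)):
R_inner film = 1/(h_i·2πr₁L) = 1/(480×2π×0.115×3.63) = 7.943×10^-4 K/W
R_aluminium pipe wall = ln(117.7/115)/(2π×232×3.63) = 4.386×10^-6 K/W
R_glass-fibre batt = ln(167.7/117.7)/(2π×0.0466×3.63) = 0.3331 K/W
R_mineral wool = ln(188.7/167.7)/(2π×0.0436×3.63) = 0.1186 K/W
R_outer film = 1/(h_o·2πr_oL) = 1/(20.3×2π×0.1887×3.63) = 0.01145 K/W
R_total = 0.464 K/W
Q = ΔT/R_total = 75/0.464

Q ≈ 162 W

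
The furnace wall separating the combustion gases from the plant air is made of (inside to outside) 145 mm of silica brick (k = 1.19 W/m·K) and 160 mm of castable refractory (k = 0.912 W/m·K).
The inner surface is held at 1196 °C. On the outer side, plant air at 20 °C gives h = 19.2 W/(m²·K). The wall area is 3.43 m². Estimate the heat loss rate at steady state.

Q ≈ 11500 W

Series thermal resistances:
R_silica brick = L/(kA) = 0.145/(1.19×3.43) = 0.03552 K/W
R_castable refractory = L/(kA) = 0.16/(0.912×3.43) = 0.05115 K/W
R_outer film = 1/(h_o·A) = 1/(19.2×3.43) = 0.01518 K/W
R_total = 0.1019 K/W
Q = ΔT / R_total = 1176 / 0.1019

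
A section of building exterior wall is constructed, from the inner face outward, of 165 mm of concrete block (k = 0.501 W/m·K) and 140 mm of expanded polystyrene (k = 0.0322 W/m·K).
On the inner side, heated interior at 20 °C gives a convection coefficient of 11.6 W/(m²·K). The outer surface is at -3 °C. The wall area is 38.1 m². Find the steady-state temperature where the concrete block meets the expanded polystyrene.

T ≈ 18 °C

Treating each layer as a thermal resistance in series:
R_inner film = 1/(h_i·A) = 1/(11.6×38.1) = 0.002263 K/W
R_concrete block = L/(kA) = 0.165/(0.501×38.1) = 0.008644 K/W
R_expanded polystyrene = L/(kA) = 0.14/(0.0322×38.1) = 0.1141 K/W
R_total = 0.125 K/W;  Q = ΔT/R_total = 23/0.125 = 184 W
T_interface = T_inner − Q·ΣR(inner→interface) = 20 − 184×0.01091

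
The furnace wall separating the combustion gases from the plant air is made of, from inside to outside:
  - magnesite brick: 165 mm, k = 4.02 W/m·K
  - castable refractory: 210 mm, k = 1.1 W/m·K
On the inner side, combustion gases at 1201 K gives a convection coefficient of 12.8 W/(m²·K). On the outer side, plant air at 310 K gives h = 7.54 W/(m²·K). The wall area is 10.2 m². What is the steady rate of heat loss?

Q ≈ 20500 W

Treating each layer as a thermal resistance in series:
R_inner film = 1/(h_i·A) = 1/(12.8×10.2) = 0.007659 K/W
R_magnesite brick = L/(kA) = 0.165/(4.02×10.2) = 0.004024 K/W
R_castable refractory = L/(kA) = 0.21/(1.1×10.2) = 0.01872 K/W
R_outer film = 1/(h_o·A) = 1/(7.54×10.2) = 0.013 K/W
R_total = 0.0434 K/W
Q = ΔT / R_total = 891 / 0.0434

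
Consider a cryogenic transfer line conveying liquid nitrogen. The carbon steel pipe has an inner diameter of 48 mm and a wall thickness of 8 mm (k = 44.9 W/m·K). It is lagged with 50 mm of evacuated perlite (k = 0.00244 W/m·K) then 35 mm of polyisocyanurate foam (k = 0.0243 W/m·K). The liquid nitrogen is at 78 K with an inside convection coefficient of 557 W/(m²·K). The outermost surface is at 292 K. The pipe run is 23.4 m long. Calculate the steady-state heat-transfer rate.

Q ≈ 78.6 W

Radial resistances (cylindrical: R_cond = ln(r_o/r_i)/(2πkL), R_conv = 1/(h·2πrL)):
R_inner film = 1/(h_i·2πr₁L) = 1/(557×2π×0.024×23.4) = 5.088×10^-4 K/W
R_carbon steel pipe wall = ln(32/24)/(2π×44.9×23.4) = 4.358×10^-5 K/W
R_evacuated perlite = ln(82/32)/(2π×0.00244×23.4) = 2.623 K/W
R_polyisocyanurate foam = ln(117/82)/(2π×0.0243×23.4) = 0.09949 K/W
R_total = 2.723 K/W
Q = ΔT/R_total = 214/2.723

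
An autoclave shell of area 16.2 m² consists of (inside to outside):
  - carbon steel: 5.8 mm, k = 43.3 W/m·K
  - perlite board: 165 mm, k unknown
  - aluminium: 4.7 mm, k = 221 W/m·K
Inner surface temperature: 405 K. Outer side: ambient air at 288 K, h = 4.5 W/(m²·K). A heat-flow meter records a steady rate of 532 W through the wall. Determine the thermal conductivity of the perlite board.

k ≈ 0.0494 W/(m·K)

Treating each layer as a thermal resistance in series:
R_carbon steel = L/(kA) = 0.0058/(43.3×16.2) = 8.268×10^-6 K/W
R_aluminium = L/(kA) = 0.0047/(221×16.2) = 1.313×10^-6 K/W
R_outer film = 1/(h_o·A) = 1/(4.5×16.2) = 0.01372 K/W
Sum of known resistances R_other = 0.01373 K/W
Total R = ΔT/Q = 117/532 = 0.2199 K/W
R_perlite board = R_total − R_other = 0.2062 K/W
k = L/(R·A) = 0.165/(0.2062×16.2)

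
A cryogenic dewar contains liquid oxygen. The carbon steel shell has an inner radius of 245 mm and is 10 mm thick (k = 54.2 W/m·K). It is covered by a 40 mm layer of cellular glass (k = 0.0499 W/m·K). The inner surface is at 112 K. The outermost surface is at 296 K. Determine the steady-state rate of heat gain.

Each spherical layer contributes R = (1/r_i − 1/r_o)/(4πk):
R_carbon steel shell = (1/0.245 − 1/0.255)/(4π×54.2) = 2.35×10^-4 K/W
R_cellular glass = (1/0.255 − 1/0.295)/(4π×0.0499) = 0.848 K/W
R_total = 0.8482 K/W
Q = ΔT/R_total = 184/0.8482

Q ≈ 217 W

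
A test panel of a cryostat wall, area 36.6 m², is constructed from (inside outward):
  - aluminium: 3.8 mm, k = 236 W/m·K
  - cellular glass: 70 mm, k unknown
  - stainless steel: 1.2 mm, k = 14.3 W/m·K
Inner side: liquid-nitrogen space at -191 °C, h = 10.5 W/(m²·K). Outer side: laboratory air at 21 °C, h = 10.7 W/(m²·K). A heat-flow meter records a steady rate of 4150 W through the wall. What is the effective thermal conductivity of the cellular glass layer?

Thermal resistances in series:
R_inner film = 1/(h_i·A) = 1/(10.5×36.6) = 0.002602 K/W
R_aluminium = L/(kA) = 0.0038/(236×36.6) = 4.399×10^-7 K/W
R_stainless steel = L/(kA) = 0.0012/(14.3×36.6) = 2.293×10^-6 K/W
R_outer film = 1/(h_o·A) = 1/(10.7×36.6) = 0.002553 K/W
Sum of known resistances R_other = 0.005158 K/W
Total R = ΔT/Q = 212/4150 = 0.05108 K/W
R_cellular glass = R_total − R_other = 0.04593 K/W
k = L/(R·A) = 0.07/(0.04593×36.6)

k ≈ 0.0416 W/(m·K)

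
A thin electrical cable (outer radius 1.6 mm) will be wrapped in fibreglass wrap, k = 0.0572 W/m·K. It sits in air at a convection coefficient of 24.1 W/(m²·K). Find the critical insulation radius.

r_cr ≈ 2.37 mm

For a cylinder r_cr = k/h = 0.0572/24.1
r_cr = 2.37 mm; since the bare radius (1.6 mm) is below r_cr, adding a thin layer of insulation will *increase* heat loss.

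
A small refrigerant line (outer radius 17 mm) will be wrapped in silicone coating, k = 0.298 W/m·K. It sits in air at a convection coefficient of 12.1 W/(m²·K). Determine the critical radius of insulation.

r_cr ≈ 24.6 mm

For a cylinder r_cr = k/h = 0.298/12.1
r_cr = 24.6 mm; since the bare radius (17 mm) is below r_cr, adding a thin layer of insulation will *increase* heat loss.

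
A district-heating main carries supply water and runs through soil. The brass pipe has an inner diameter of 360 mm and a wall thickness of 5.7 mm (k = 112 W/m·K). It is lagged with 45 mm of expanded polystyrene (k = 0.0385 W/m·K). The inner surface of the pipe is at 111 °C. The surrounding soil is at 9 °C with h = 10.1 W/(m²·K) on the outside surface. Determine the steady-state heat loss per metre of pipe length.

Radial resistances (cylindrical: R_cond = ln(r_o/r_i)/(2πkL), R_conv = 1/(h·2πrL)):
R_brass pipe wall = ln(185.7/180)/(2π×112×1) = 4.43×10^-5 K/W
R_expanded polystyrene = ln(230.7/185.7)/(2π×0.0385×1) = 0.897 K/W
R_outer film = 1/(h_o·2πr_oL) = 1/(10.1×2π×0.2307×1) = 0.0683 K/W
R_total = 0.9653 K/W
Q = ΔT/R_total = 102/0.9653

q′ ≈ 106 W/m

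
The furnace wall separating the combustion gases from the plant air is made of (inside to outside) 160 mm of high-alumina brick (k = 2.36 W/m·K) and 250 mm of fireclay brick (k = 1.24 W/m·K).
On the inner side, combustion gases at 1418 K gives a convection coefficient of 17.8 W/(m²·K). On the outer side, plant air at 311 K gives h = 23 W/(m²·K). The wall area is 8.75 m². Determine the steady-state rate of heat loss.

Using the resistance-network approach (series):
R_inner film = 1/(h_i·A) = 1/(17.8×8.75) = 0.006421 K/W
R_high-alumina brick = L/(kA) = 0.16/(2.36×8.75) = 0.007748 K/W
R_fireclay brick = L/(kA) = 0.25/(1.24×8.75) = 0.02304 K/W
R_outer film = 1/(h_o·A) = 1/(23×8.75) = 0.004969 K/W
R_total = 0.04218 K/W
Q = ΔT / R_total = 1107 / 0.04218

Q ≈ 26200 W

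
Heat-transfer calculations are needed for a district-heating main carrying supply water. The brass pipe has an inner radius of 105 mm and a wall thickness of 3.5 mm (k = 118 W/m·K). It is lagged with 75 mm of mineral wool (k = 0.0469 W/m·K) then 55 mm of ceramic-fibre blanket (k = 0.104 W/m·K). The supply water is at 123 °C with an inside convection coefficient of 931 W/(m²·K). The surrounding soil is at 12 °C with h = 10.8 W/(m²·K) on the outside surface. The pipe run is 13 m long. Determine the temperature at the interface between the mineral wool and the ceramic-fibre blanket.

For a radial system each layer contributes R = ln(r_out/r_in)/(2πkL); films add R = 1/(hA).
R_inner film = 1/(h_i·2πr₁L) = 1/(931×2π×0.105×13) = 1.252×10^-4 K/W
R_brass pipe wall = ln(108.5/105)/(2π×118×13) = 3.402×10^-6 K/W
R_mineral wool = ln(183.5/108.5)/(2π×0.0469×13) = 0.1372 K/W
R_ceramic-fibre blanket = ln(238.5/183.5)/(2π×0.104×13) = 0.03086 K/W
R_outer film = 1/(h_o·2πr_oL) = 1/(10.8×2π×0.2385×13) = 0.004753 K/W
R_total = 0.1729 K/W
Q = ΔT/R_total = 111/0.1729
Q = 642 W
T_interface = T_inner − Q·ΣR(inner→interface) = 123 − 642×0.1373

T ≈ 34.9 °C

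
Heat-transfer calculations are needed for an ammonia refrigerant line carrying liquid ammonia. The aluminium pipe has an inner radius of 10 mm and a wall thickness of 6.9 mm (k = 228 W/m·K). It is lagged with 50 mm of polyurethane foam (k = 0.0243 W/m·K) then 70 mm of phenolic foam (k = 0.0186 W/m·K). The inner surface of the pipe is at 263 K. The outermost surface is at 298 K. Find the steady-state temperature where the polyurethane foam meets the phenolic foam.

Per-layer cylindrical resistances, series-summed:
R_aluminium pipe wall = ln(16.9/10)/(2π×228×1) = 3.663×10^-4 K/W
R_polyurethane foam = ln(66.9/16.9)/(2π×0.0243×1) = 9.011 K/W
R_phenolic foam = ln(136.9/66.9)/(2π×0.0186×1) = 6.127 K/W
R_total = 15.14 K/W
Q = ΔT/R_total = 35/15.14
Q = 2.31 W/m
T_interface = T_inner + Q·ΣR(inner→interface) = 263 + 2.31×9.012

T ≈ 284 K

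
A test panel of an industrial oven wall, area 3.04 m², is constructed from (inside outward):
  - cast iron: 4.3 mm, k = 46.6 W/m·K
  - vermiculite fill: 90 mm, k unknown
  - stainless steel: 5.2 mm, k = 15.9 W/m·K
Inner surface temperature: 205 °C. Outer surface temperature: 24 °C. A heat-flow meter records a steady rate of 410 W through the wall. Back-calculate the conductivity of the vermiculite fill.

k ≈ 0.0671 W/(m·K)

Series thermal resistances:
R_cast iron = L/(kA) = 0.0043/(46.6×3.04) = 3.035×10^-5 K/W
R_stainless steel = L/(kA) = 0.0052/(15.9×3.04) = 1.076×10^-4 K/W
Sum of known resistances R_other = 1.379×10^-4 K/W
Total R = ΔT/Q = 181/410 = 0.4415 K/W
R_vermiculite fill = R_total − R_other = 0.4413 K/W
k = L/(R·A) = 0.09/(0.4413×3.04)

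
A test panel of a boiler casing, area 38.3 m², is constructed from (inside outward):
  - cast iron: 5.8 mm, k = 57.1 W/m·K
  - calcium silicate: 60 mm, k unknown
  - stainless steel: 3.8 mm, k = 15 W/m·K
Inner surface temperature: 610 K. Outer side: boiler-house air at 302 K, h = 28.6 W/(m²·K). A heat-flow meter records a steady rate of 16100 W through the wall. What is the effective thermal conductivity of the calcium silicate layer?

k ≈ 0.086 W/(m·K)

Using the resistance-network approach (series):
R_cast iron = L/(kA) = 0.0058/(57.1×38.3) = 2.652×10^-6 K/W
R_stainless steel = L/(kA) = 0.0038/(15×38.3) = 6.614×10^-6 K/W
R_outer film = 1/(h_o·A) = 1/(28.6×38.3) = 9.129×10^-4 K/W
Sum of known resistances R_other = 9.222×10^-4 K/W
Total R = ΔT/Q = 308/16100 = 0.01913 K/W
R_calcium silicate = R_total − R_other = 0.01821 K/W
k = L/(R·A) = 0.06/(0.01821×38.3)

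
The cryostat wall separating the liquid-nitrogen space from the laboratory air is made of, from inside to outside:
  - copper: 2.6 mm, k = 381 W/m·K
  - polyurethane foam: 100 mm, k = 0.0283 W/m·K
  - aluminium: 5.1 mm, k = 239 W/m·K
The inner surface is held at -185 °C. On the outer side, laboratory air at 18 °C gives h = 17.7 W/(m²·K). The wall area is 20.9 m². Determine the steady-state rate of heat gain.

Q ≈ 1180 W

Model the wall as resistances in series:
R_copper = L/(kA) = 0.0026/(381×20.9) = 3.265×10^-7 K/W
R_polyurethane foam = L/(kA) = 0.1/(0.0283×20.9) = 0.1691 K/W
R_aluminium = L/(kA) = 0.0051/(239×20.9) = 1.021×10^-6 K/W
R_outer film = 1/(h_o·A) = 1/(17.7×20.9) = 0.002703 K/W
R_total = 0.1718 K/W
Q = ΔT / R_total = 203 / 0.1718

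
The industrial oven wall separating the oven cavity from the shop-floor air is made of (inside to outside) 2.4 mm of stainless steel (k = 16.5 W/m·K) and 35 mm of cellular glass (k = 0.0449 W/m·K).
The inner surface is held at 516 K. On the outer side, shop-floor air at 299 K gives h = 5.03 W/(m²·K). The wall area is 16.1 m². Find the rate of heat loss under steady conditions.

Series thermal resistances:
R_stainless steel = L/(kA) = 0.0024/(16.5×16.1) = 9.034×10^-6 K/W
R_cellular glass = L/(kA) = 0.035/(0.0449×16.1) = 0.04842 K/W
R_outer film = 1/(h_o·A) = 1/(5.03×16.1) = 0.01235 K/W
R_total = 0.06077 K/W
Q = ΔT / R_total = 217 / 0.06077

Q ≈ 3570 W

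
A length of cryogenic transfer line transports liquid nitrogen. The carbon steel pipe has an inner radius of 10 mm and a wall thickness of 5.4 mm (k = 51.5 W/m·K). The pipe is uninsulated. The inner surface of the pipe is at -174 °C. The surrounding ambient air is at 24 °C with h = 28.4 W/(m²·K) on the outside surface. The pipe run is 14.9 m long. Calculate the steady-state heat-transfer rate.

For a radial system each layer contributes R = ln(r_out/r_in)/(2πkL); films add R = 1/(hA).
R_carbon steel pipe wall = ln(15.4/10)/(2π×51.5×14.9) = 8.956×10^-5 K/W
R_outer film = 1/(h_o·2πr_oL) = 1/(28.4×2π×0.0154×14.9) = 0.02442 K/W
R_total = 0.02451 K/W
Q = ΔT/R_total = 198/0.02451

Q ≈ 8080 W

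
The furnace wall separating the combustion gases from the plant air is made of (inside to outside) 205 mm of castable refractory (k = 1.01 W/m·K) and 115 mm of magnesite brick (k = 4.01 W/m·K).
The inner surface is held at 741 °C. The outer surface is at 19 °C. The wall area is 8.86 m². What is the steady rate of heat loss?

Thermal resistances in series:
R_castable refractory = L/(kA) = 0.205/(1.01×8.86) = 0.02291 K/W
R_magnesite brick = L/(kA) = 0.115/(4.01×8.86) = 0.003237 K/W
R_total = 0.02615 K/W
Q = ΔT / R_total = 722 / 0.02615

Q ≈ 27600 W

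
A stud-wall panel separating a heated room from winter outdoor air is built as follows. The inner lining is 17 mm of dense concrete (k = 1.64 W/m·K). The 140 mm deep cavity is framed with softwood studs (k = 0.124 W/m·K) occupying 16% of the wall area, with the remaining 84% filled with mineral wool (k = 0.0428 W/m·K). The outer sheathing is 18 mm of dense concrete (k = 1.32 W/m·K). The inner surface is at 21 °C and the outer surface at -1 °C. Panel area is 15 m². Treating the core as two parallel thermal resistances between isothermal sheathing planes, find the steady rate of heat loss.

Sheathing layers in series; stud and cavity paths in parallel between them.
R_inner = 0.017/(1.64×15) = 6.911×10^-4 K/W
R_stud  = 0.14/(0.124×0.16×15) = 0.4704 K/W
R_cav   = 0.14/(0.0428×0.84×15) = 0.2596 K/W
1/R_core = 1/R_stud + 1/R_cav → R_core = 0.1673 K/W
R_outer = 0.018/(1.32×15) = 9.091×10^-4 K/W
R_total = 0.1689 K/W
Q = ΔT/R_total = 22/0.1689

Q ≈ 130 W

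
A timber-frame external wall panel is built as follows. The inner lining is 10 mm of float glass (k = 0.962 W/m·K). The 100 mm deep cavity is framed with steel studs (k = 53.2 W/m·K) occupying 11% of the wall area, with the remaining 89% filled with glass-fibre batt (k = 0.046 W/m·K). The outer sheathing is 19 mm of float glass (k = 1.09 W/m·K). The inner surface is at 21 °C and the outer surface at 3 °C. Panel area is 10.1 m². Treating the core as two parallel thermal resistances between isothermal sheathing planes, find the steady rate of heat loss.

Sheathing layers in series; stud and cavity paths in parallel between them.
R_inner = 0.01/(0.962×10.1) = 0.001029 K/W
R_stud  = 0.1/(53.2×0.11×10.1) = 0.001692 K/W
R_cav   = 0.1/(0.046×0.89×10.1) = 0.2418 K/W
1/R_core = 1/R_stud + 1/R_cav → R_core = 0.00168 K/W
R_outer = 0.019/(1.09×10.1) = 0.001726 K/W
R_total = 0.004435 K/W
Q = ΔT/R_total = 18/0.004435

Q ≈ 4060 W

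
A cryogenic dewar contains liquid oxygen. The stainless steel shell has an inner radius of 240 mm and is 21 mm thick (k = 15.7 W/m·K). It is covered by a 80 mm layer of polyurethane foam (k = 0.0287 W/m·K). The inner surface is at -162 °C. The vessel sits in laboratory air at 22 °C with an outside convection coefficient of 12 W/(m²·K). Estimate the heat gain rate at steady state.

Spherical conduction: R = (1/r_in − 1/r_out)/(4πk) per layer; series-sum.
R_stainless steel shell = (1/0.24 − 1/0.261)/(4π×15.7) = 0.001699 K/W
R_polyurethane foam = (1/0.261 − 1/0.341)/(4π×0.0287) = 2.492 K/W
R_outer film = 1/(h·4πr_o²) = 1/(12×4π×0.341²) = 0.05703 K/W
R_total = 2.551 K/W
Q = ΔT/R_total = 184/2.551

Q ≈ 72.1 W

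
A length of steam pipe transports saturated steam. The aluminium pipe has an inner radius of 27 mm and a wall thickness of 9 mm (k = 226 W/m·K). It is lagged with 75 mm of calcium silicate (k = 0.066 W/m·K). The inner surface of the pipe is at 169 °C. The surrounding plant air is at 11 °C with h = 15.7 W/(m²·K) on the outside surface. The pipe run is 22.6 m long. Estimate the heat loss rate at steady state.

Q ≈ 1270 W

Radial resistances (cylindrical: R_cond = ln(r_o/r_i)/(2πkL), R_conv = 1/(h·2πrL)):
R_aluminium pipe wall = ln(36/27)/(2π×226×22.6) = 8.964×10^-6 K/W
R_calcium silicate = ln(111/36)/(2π×0.066×22.6) = 0.1201 K/W
R_outer film = 1/(h_o·2πr_oL) = 1/(15.7×2π×0.111×22.6) = 0.004041 K/W
R_total = 0.1242 K/W
Q = ΔT/R_total = 158/0.1242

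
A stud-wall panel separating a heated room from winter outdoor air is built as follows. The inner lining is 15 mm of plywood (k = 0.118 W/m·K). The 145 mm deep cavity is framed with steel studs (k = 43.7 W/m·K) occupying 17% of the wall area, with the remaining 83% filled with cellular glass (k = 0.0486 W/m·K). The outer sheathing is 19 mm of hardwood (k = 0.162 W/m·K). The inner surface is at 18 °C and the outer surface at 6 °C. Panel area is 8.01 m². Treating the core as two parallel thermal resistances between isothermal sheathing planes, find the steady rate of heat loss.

Q ≈ 364 W

Sheathing layers in series; stud and cavity paths in parallel between them.
R_inner = 0.015/(0.118×8.01) = 0.01587 K/W
R_stud  = 0.145/(43.7×0.17×8.01) = 0.002437 K/W
R_cav   = 0.145/(0.0486×0.83×8.01) = 0.4488 K/W
1/R_core = 1/R_stud + 1/R_cav → R_core = 0.002424 K/W
R_outer = 0.019/(0.162×8.01) = 0.01464 K/W
R_total = 0.03294 K/W
Q = ΔT/R_total = 12/0.03294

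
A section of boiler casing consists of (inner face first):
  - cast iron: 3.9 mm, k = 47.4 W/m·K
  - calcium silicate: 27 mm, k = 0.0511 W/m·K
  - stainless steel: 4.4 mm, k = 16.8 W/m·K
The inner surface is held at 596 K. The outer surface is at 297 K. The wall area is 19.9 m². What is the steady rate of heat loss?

Q ≈ 11300 W

Model the wall as resistances in series:
R_cast iron = L/(kA) = 0.0039/(47.4×19.9) = 4.135×10^-6 K/W
R_calcium silicate = L/(kA) = 0.027/(0.0511×19.9) = 0.02655 K/W
R_stainless steel = L/(kA) = 0.0044/(16.8×19.9) = 1.316×10^-5 K/W
R_total = 0.02657 K/W
Q = ΔT / R_total = 299 / 0.02657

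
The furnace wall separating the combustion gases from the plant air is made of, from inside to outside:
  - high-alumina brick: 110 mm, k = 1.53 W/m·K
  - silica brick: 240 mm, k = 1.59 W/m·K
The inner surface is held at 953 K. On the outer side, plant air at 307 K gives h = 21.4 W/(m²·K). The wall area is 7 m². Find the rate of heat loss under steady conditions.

Q ≈ 16800 W

Thermal resistances in series:
R_high-alumina brick = L/(kA) = 0.11/(1.53×7) = 0.01027 K/W
R_silica brick = L/(kA) = 0.24/(1.59×7) = 0.02156 K/W
R_outer film = 1/(h_o·A) = 1/(21.4×7) = 0.006676 K/W
R_total = 0.03851 K/W
Q = ΔT / R_total = 646 / 0.03851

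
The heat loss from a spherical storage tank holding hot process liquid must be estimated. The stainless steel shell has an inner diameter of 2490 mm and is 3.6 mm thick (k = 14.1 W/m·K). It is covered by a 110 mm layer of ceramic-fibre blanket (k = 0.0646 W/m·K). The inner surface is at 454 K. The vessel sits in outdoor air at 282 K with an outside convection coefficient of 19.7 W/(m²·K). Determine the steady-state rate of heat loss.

Spherical conduction: R = (1/r_in − 1/r_out)/(4πk) per layer; series-sum.
R_stainless steel shell = (1/1.245 − 1/1.2486)/(4π×14.1) = 1.307×10^-5 K/W
R_ceramic-fibre blanket = (1/1.2486 − 1/1.3586)/(4π×0.0646) = 0.07988 K/W
R_outer film = 1/(h·4πr_o²) = 1/(19.7×4π×1.3586²) = 0.002188 K/W
R_total = 0.08208 K/W
Q = ΔT/R_total = 172/0.08208

Q ≈ 2100 W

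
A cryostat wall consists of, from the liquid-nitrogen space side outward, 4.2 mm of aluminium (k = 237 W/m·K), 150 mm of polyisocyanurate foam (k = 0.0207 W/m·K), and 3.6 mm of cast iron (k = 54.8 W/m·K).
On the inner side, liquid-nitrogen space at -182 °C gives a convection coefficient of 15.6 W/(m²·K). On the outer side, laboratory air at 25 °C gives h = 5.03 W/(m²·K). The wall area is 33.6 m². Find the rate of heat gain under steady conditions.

Q ≈ 926 W

Using the resistance-network approach (series):
R_inner film = 1/(h_i·A) = 1/(15.6×33.6) = 0.001908 K/W
R_aluminium = L/(kA) = 0.0042/(237×33.6) = 5.274×10^-7 K/W
R_polyisocyanurate foam = L/(kA) = 0.15/(0.0207×33.6) = 0.2157 K/W
R_cast iron = L/(kA) = 0.0036/(54.8×33.6) = 1.955×10^-6 K/W
R_outer film = 1/(h_o·A) = 1/(5.03×33.6) = 0.005917 K/W
R_total = 0.2235 K/W
Q = ΔT / R_total = 207 / 0.2235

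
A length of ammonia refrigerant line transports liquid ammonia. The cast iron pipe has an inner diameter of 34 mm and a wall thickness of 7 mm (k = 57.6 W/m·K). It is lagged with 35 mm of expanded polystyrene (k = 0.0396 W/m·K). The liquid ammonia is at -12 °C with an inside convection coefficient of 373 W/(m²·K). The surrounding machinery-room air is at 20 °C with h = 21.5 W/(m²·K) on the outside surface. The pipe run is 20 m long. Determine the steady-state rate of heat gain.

Treating each annulus and film as a series resistance:
R_inner film = 1/(h_i·2πr₁L) = 1/(373×2π×0.017×20) = 0.001255 K/W
R_cast iron pipe wall = ln(24/17)/(2π×57.6×20) = 4.764×10^-5 K/W
R_expanded polystyrene = ln(59/24)/(2π×0.0396×20) = 0.1808 K/W
R_outer film = 1/(h_o·2πr_oL) = 1/(21.5×2π×0.059×20) = 0.006273 K/W
R_total = 0.1883 K/W
Q = ΔT/R_total = 32/0.1883

Q ≈ 170 W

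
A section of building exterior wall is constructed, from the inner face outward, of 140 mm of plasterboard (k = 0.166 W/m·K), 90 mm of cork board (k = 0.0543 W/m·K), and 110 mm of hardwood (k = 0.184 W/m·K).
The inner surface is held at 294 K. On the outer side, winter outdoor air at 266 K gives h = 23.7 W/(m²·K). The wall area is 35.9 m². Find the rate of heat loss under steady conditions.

Q ≈ 320 W

Treating each layer as a thermal resistance in series:
R_plasterboard = L/(kA) = 0.14/(0.166×35.9) = 0.02349 K/W
R_cork board = L/(kA) = 0.09/(0.0543×35.9) = 0.04617 K/W
R_hardwood = L/(kA) = 0.11/(0.184×35.9) = 0.01665 K/W
R_outer film = 1/(h_o·A) = 1/(23.7×35.9) = 0.001175 K/W
R_total = 0.08749 K/W
Q = ΔT / R_total = 28 / 0.08749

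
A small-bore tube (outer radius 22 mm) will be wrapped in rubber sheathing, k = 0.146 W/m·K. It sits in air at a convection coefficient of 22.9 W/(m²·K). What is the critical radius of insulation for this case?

r_cr ≈ 6.38 mm

For a cylinder r_cr = k/h = 0.146/22.9
r_cr = 6.38 mm; since the bare radius (22 mm) is above r_cr, any added insulation will reduce heat loss.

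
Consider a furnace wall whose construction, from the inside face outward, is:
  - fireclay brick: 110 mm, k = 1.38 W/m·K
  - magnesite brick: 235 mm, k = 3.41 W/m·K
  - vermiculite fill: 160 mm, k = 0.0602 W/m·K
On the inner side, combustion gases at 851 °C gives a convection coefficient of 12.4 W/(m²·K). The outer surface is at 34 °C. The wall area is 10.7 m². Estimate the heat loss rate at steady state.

Using the resistance-network approach (series):
R_inner film = 1/(h_i·A) = 1/(12.4×10.7) = 0.007537 K/W
R_fireclay brick = L/(kA) = 0.11/(1.38×10.7) = 0.00745 K/W
R_magnesite brick = L/(kA) = 0.235/(3.41×10.7) = 0.006441 K/W
R_vermiculite fill = L/(kA) = 0.16/(0.0602×10.7) = 0.2484 K/W
R_total = 0.2698 K/W
Q = ΔT / R_total = 817 / 0.2698

Q ≈ 3030 W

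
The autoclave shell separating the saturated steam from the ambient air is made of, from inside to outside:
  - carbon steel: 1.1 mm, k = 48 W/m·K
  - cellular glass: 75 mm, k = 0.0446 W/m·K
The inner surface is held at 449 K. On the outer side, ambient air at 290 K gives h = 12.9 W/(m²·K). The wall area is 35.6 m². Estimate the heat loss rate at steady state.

Treating each layer as a thermal resistance in series:
R_carbon steel = L/(kA) = 0.0011/(48×35.6) = 6.437×10^-7 K/W
R_cellular glass = L/(kA) = 0.075/(0.0446×35.6) = 0.04724 K/W
R_outer film = 1/(h_o·A) = 1/(12.9×35.6) = 0.002178 K/W
R_total = 0.04941 K/W
Q = ΔT / R_total = 159 / 0.04941

Q ≈ 3220 W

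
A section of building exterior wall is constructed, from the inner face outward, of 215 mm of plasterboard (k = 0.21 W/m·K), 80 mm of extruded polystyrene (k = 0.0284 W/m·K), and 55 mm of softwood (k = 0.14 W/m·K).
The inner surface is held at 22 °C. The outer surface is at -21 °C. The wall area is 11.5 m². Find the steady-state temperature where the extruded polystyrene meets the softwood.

T ≈ -17 °C

Series thermal resistances:
R_plasterboard = L/(kA) = 0.215/(0.21×11.5) = 0.08903 K/W
R_extruded polystyrene = L/(kA) = 0.08/(0.0284×11.5) = 0.2449 K/W
R_softwood = L/(kA) = 0.055/(0.14×11.5) = 0.03416 K/W
R_total = 0.3681 K/W;  Q = ΔT/R_total = 43/0.3681 = 116.8 W
T_interface = T_inner − Q·ΣR(inner→interface) = 22 − 117×0.334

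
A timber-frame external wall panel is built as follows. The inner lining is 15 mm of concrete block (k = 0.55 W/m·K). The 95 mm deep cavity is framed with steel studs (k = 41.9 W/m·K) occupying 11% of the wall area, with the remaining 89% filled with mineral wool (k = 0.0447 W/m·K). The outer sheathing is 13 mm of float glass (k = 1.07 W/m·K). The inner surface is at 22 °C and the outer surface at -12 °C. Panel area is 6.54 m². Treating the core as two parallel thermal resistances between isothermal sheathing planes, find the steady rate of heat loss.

Sheathing layers in series; stud and cavity paths in parallel between them.
R_inner = 0.015/(0.55×6.54) = 0.00417 K/W
R_stud  = 0.095/(41.9×0.11×6.54) = 0.003152 K/W
R_cav   = 0.095/(0.0447×0.89×6.54) = 0.3651 K/W
1/R_core = 1/R_stud + 1/R_cav → R_core = 0.003125 K/W
R_outer = 0.013/(1.07×6.54) = 0.001858 K/W
R_total = 0.009153 K/W
Q = ΔT/R_total = 34/0.009153

Q ≈ 3710 W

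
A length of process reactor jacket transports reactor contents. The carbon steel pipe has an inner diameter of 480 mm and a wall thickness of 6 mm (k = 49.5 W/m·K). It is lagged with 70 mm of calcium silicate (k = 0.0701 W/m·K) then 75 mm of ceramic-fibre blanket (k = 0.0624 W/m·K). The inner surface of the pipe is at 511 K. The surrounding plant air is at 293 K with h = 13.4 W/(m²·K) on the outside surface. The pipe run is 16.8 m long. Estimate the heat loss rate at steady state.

Cylindrical conduction, so R = ln(r₂/r₁)/(2πkL) per layer, in series:
R_carbon steel pipe wall = ln(246/240)/(2π×49.5×16.8) = 4.726×10^-6 K/W
R_calcium silicate = ln(316/246)/(2π×0.0701×16.8) = 0.03384 K/W
R_ceramic-fibre blanket = ln(391/316)/(2π×0.0624×16.8) = 0.03233 K/W
R_outer film = 1/(h_o·2πr_oL) = 1/(13.4×2π×0.391×16.8) = 0.001808 K/W
R_total = 0.06799 K/W
Q = ΔT/R_total = 218/0.06799

Q ≈ 3210 W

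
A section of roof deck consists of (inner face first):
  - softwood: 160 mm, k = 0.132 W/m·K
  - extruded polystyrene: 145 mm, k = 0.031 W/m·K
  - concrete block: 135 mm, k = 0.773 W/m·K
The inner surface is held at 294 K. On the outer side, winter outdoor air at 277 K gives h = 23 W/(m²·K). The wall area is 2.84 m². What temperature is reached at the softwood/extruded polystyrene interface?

T ≈ 291 K

Model the wall as resistances in series:
R_softwood = L/(kA) = 0.16/(0.132×2.84) = 0.4268 K/W
R_extruded polystyrene = L/(kA) = 0.145/(0.031×2.84) = 1.647 K/W
R_concrete block = L/(kA) = 0.135/(0.773×2.84) = 0.06149 K/W
R_outer film = 1/(h_o·A) = 1/(23×2.84) = 0.01531 K/W
R_total = 2.151 K/W;  Q = ΔT/R_total = 17/2.151 = 7.905 W
T_interface = T_inner − Q·ΣR(inner→interface) = 294 − 7.9×0.4268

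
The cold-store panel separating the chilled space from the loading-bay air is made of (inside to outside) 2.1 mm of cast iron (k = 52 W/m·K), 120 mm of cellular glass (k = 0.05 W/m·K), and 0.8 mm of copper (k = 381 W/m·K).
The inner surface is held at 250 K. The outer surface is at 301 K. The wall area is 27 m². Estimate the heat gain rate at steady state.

Model the wall as resistances in series:
R_cast iron = L/(kA) = 0.0021/(52×27) = 1.496×10^-6 K/W
R_cellular glass = L/(kA) = 0.12/(0.05×27) = 0.08889 K/W
R_copper = L/(kA) = 0.0008/(381×27) = 7.777×10^-8 K/W
R_total = 0.08889 K/W
Q = ΔT / R_total = 51 / 0.08889

Q ≈ 574 W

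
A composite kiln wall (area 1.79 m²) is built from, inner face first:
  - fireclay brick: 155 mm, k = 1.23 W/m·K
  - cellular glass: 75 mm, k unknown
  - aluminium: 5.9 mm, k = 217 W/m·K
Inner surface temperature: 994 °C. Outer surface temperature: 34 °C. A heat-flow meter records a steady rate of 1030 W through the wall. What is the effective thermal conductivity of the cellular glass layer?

k ≈ 0.0486 W/(m·K)

Using the resistance-network approach (series):
R_fireclay brick = L/(kA) = 0.155/(1.23×1.79) = 0.0704 K/W
R_aluminium = L/(kA) = 0.0059/(217×1.79) = 1.519×10^-5 K/W
Sum of known resistances R_other = 0.07042 K/W
Total R = ΔT/Q = 960/1030 = 0.932 K/W
R_cellular glass = R_total − R_other = 0.8616 K/W
k = L/(R·A) = 0.075/(0.8616×1.79)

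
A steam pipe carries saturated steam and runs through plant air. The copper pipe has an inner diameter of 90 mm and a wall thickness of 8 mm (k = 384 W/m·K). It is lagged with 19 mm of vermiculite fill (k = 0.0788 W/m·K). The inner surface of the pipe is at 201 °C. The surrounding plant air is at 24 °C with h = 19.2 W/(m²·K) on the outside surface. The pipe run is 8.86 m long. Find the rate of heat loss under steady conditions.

Q ≈ 2140 W

For a radial system each layer contributes R = ln(r_out/r_in)/(2πkL); films add R = 1/(hA).
R_copper pipe wall = ln(53/45)/(2π×384×8.86) = 7.654×10^-6 K/W
R_vermiculite fill = ln(72/53)/(2π×0.0788×8.86) = 0.06984 K/W
R_outer film = 1/(h_o·2πr_oL) = 1/(19.2×2π×0.072×8.86) = 0.01299 K/W
R_total = 0.08284 K/W
Q = ΔT/R_total = 177/0.08284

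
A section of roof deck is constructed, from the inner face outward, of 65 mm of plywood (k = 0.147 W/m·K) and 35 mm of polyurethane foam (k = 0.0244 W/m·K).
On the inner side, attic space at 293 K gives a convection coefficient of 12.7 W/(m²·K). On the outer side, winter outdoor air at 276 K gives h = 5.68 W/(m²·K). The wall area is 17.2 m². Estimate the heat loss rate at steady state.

Q ≈ 137 W

Series thermal resistances:
R_inner film = 1/(h_i·A) = 1/(12.7×17.2) = 0.004578 K/W
R_plywood = L/(kA) = 0.065/(0.147×17.2) = 0.02571 K/W
R_polyurethane foam = L/(kA) = 0.035/(0.0244×17.2) = 0.0834 K/W
R_outer film = 1/(h_o·A) = 1/(5.68×17.2) = 0.01024 K/W
R_total = 0.1239 K/W
Q = ΔT / R_total = 17 / 0.1239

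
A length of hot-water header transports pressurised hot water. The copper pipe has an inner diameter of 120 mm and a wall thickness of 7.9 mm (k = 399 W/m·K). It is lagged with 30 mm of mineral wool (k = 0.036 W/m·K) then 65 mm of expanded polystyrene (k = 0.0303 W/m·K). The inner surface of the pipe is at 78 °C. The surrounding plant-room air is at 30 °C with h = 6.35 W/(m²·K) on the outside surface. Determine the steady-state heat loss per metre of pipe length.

q′ ≈ 10.8 W/m

Cylindrical conduction, so R = ln(r₂/r₁)/(2πkL) per layer, in series:
R_copper pipe wall = ln(67.9/60)/(2π×399×1) = 4.934×10^-5 K/W
R_mineral wool = ln(97.9/67.9)/(2π×0.036×1) = 1.618 K/W
R_expanded polystyrene = ln(162.9/97.9)/(2π×0.0303×1) = 2.675 K/W
R_outer film = 1/(h_o·2πr_oL) = 1/(6.35×2π×0.1629×1) = 0.1539 K/W
R_total = 4.446 K/W
Q = ΔT/R_total = 48/4.446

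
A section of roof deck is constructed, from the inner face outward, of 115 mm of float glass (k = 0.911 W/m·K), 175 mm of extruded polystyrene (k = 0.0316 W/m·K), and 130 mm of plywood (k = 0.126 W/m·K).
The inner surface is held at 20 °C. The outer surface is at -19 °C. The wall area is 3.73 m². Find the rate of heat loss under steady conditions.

Treating each layer as a thermal resistance in series:
R_float glass = L/(kA) = 0.115/(0.911×3.73) = 0.03384 K/W
R_extruded polystyrene = L/(kA) = 0.175/(0.0316×3.73) = 1.485 K/W
R_plywood = L/(kA) = 0.13/(0.126×3.73) = 0.2766 K/W
R_total = 1.795 K/W
Q = ΔT / R_total = 39 / 1.795

Q ≈ 21.7 W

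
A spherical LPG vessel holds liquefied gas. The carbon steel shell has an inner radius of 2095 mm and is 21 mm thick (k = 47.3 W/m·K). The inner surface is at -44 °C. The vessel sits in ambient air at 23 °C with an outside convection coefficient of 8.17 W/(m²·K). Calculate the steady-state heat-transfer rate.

Q ≈ 30700 W

Radial (spherical) resistances in series:
R_carbon steel shell = (1/2.095 − 1/2.116)/(4π×47.3) = 7.97×10^-6 K/W
R_outer film = 1/(h·4πr_o²) = 1/(8.17×4π×2.116²) = 0.002175 K/W
R_total = 0.002183 K/W
Q = ΔT/R_total = 67/0.002183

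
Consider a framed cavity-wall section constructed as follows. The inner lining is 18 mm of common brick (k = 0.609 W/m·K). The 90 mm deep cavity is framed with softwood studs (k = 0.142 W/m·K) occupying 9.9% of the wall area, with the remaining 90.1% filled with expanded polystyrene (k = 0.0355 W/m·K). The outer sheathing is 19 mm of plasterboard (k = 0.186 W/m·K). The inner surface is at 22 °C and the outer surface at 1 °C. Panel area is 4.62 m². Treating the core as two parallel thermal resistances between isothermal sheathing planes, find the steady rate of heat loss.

Q ≈ 46.5 W

Sheathing layers in series; stud and cavity paths in parallel between them.
R_inner = 0.018/(0.609×4.62) = 0.006398 K/W
R_stud  = 0.09/(0.142×0.099×4.62) = 1.386 K/W
R_cav   = 0.09/(0.0355×0.901×4.62) = 0.609 K/W
1/R_core = 1/R_stud + 1/R_cav → R_core = 0.4231 K/W
R_outer = 0.019/(0.186×4.62) = 0.02211 K/W
R_total = 0.4516 K/W
Q = ΔT/R_total = 21/0.4516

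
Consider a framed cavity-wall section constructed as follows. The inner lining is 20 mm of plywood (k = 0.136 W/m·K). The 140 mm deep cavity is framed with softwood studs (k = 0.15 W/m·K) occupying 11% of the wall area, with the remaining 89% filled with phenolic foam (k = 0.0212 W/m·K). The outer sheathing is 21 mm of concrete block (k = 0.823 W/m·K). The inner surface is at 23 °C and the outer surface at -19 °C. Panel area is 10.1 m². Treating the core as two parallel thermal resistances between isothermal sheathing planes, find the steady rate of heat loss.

Q ≈ 103 W

Sheathing layers in series; stud and cavity paths in parallel between them.
R_inner = 0.02/(0.136×10.1) = 0.01456 K/W
R_stud  = 0.14/(0.15×0.11×10.1) = 0.8401 K/W
R_cav   = 0.14/(0.0212×0.89×10.1) = 0.7347 K/W
1/R_core = 1/R_stud + 1/R_cav → R_core = 0.3919 K/W
R_outer = 0.021/(0.823×10.1) = 0.002526 K/W
R_total = 0.409 K/W
Q = ΔT/R_total = 42/0.409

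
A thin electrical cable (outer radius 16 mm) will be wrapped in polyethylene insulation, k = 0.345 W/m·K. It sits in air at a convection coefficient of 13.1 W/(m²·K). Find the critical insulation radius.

r_cr ≈ 26.3 mm

For a cylinder r_cr = k/h = 0.345/13.1
r_cr = 26.3 mm; since the bare radius (16 mm) is below r_cr, adding a thin layer of insulation will *increase* heat loss.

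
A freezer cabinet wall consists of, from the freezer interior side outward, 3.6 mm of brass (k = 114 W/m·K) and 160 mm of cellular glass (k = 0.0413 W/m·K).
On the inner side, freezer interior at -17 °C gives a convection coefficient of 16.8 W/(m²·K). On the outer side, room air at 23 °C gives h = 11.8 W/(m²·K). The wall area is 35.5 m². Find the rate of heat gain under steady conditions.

Q ≈ 353 W

Model the wall as resistances in series:
R_inner film = 1/(h_i·A) = 1/(16.8×35.5) = 0.001677 K/W
R_brass = L/(kA) = 0.0036/(114×35.5) = 8.895×10^-7 K/W
R_cellular glass = L/(kA) = 0.16/(0.0413×35.5) = 0.1091 K/W
R_outer film = 1/(h_o·A) = 1/(11.8×35.5) = 0.002387 K/W
R_total = 0.1132 K/W
Q = ΔT / R_total = 40 / 0.1132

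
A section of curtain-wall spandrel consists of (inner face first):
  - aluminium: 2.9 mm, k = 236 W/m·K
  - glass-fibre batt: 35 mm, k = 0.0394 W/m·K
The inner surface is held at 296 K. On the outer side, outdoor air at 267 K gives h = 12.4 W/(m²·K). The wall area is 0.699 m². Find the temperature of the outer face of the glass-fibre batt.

Treating each layer as a thermal resistance in series:
R_aluminium = L/(kA) = 0.0029/(236×0.699) = 1.758×10^-5 K/W
R_glass-fibre batt = L/(kA) = 0.035/(0.0394×0.699) = 1.271 K/W
R_outer film = 1/(h_o·A) = 1/(12.4×0.699) = 0.1154 K/W
R_total = 1.386 K/W;  Q = ΔT/R_total = 29/1.386 = 20.92 W
T_interface = T_inner − Q·ΣR(inner→interface) = 296 − 20.9×1.271

T ≈ 269 K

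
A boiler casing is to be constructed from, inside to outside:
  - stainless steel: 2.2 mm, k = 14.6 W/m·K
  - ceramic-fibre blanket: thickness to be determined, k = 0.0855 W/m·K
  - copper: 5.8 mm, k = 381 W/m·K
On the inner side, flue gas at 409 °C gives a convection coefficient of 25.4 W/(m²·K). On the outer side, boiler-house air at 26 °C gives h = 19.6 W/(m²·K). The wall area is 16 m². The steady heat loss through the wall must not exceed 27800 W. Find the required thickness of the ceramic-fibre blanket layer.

Treating each layer as a thermal resistance in series:
R_inner film = 1/(h_i·A) = 1/(25.4×16) = 0.002461 K/W
R_stainless steel = L/(kA) = 0.0022/(14.6×16) = 9.418×10^-6 K/W
R_copper = L/(kA) = 0.0058/(381×16) = 9.514×10^-7 K/W
R_outer film = 1/(h_o·A) = 1/(19.6×16) = 0.003189 K/W
Sum of the known resistances R_other = 0.00566 K/W
Required total resistance R_tot = ΔT/Q_allow = 383/27800 = 0.01378 K/W
R_ceramic-fibre blanket = R_tot − R_other = 0.008117 K/W
L = R·k·A = 0.008117×0.0855×16

L ≈ 11.1 mm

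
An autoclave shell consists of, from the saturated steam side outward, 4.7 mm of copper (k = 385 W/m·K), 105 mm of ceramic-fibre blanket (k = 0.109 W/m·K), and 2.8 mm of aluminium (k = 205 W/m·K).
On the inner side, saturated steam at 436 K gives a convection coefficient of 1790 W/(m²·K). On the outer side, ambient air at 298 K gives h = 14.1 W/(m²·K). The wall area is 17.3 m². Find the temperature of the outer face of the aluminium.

T ≈ 307 K

Treating each layer as a thermal resistance in series:
R_inner film = 1/(h_i·A) = 1/(1790×17.3) = 3.229×10^-5 K/W
R_copper = L/(kA) = 0.0047/(385×17.3) = 7.057×10^-7 K/W
R_ceramic-fibre blanket = L/(kA) = 0.105/(0.109×17.3) = 0.05568 K/W
R_aluminium = L/(kA) = 0.0028/(205×17.3) = 7.895×10^-7 K/W
R_outer film = 1/(h_o·A) = 1/(14.1×17.3) = 0.0041 K/W
R_total = 0.05982 K/W;  Q = ΔT/R_total = 138/0.05982 = 2307 W
T_interface = T_inner − Q·ΣR(inner→interface) = 436 − 2310×0.05572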